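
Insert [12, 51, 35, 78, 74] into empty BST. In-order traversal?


Insert 12: root
Insert 51: R from 12
Insert 35: R from 12 -> L from 51
Insert 78: R from 12 -> R from 51
Insert 74: R from 12 -> R from 51 -> L from 78

In-order: [12, 35, 51, 74, 78]


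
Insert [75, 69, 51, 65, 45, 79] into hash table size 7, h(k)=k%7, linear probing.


Insert 75: h=5 -> slot 5
Insert 69: h=6 -> slot 6
Insert 51: h=2 -> slot 2
Insert 65: h=2, 1 probes -> slot 3
Insert 45: h=3, 1 probes -> slot 4
Insert 79: h=2, 5 probes -> slot 0

Table: [79, None, 51, 65, 45, 75, 69]


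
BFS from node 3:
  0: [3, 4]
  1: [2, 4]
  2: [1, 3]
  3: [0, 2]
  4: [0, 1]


Visit 3, enqueue [0, 2]
Visit 0, enqueue [4]
Visit 2, enqueue [1]
Visit 4, enqueue []
Visit 1, enqueue []

BFS order: [3, 0, 2, 4, 1]


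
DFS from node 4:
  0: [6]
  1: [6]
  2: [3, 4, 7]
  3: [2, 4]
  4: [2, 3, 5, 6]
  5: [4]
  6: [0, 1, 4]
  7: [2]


Visit 4, push [6, 5, 3, 2]
Visit 2, push [7, 3]
Visit 3, push []
Visit 7, push []
Visit 5, push []
Visit 6, push [1, 0]
Visit 0, push []
Visit 1, push []

DFS order: [4, 2, 3, 7, 5, 6, 0, 1]


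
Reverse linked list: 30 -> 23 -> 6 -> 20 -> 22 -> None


Step 1: curr=30, set curr.next=prev(None) | reversed so far: 30
Step 2: curr=23, set curr.next=prev(30) | reversed so far: 23 -> 30
Step 3: curr=6, set curr.next=prev(23) | reversed so far: 6 -> 23 -> 30
Step 4: curr=20, set curr.next=prev(6) | reversed so far: 20 -> 6 -> 23 -> 30
Step 5: curr=22, set curr.next=prev(20) | reversed so far: 22 -> 20 -> 6 -> 23 -> 30

22 -> 20 -> 6 -> 23 -> 30 -> None


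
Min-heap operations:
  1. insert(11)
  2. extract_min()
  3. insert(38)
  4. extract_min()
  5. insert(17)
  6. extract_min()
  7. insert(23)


insert(11) -> [11]
extract_min()->11, []
insert(38) -> [38]
extract_min()->38, []
insert(17) -> [17]
extract_min()->17, []
insert(23) -> [23]

Final heap: [23]


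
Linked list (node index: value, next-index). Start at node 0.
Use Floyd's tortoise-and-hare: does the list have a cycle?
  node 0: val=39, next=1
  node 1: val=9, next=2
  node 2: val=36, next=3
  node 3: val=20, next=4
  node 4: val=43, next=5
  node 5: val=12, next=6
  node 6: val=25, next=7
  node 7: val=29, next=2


Floyd's tortoise (slow, +1) and hare (fast, +2):
  init: slow=0, fast=0
  step 1: slow=1, fast=2
  step 2: slow=2, fast=4
  step 3: slow=3, fast=6
  step 4: slow=4, fast=2
  step 5: slow=5, fast=4
  step 6: slow=6, fast=6
  slow == fast at node 6: cycle detected

Cycle: yes


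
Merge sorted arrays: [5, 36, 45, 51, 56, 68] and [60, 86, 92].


Take 5 from A
Take 36 from A
Take 45 from A
Take 51 from A
Take 56 from A
Take 60 from B
Take 68 from A

Merged: [5, 36, 45, 51, 56, 60, 68, 86, 92]


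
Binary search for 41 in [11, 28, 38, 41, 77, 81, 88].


Step 1: lo=0, hi=6, mid=3, val=41

Found at index 3


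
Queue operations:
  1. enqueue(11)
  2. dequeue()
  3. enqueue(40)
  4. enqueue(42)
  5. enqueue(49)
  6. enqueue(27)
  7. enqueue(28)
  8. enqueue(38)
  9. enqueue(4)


enqueue(11) -> [11]
dequeue()->11, []
enqueue(40) -> [40]
enqueue(42) -> [40, 42]
enqueue(49) -> [40, 42, 49]
enqueue(27) -> [40, 42, 49, 27]
enqueue(28) -> [40, 42, 49, 27, 28]
enqueue(38) -> [40, 42, 49, 27, 28, 38]
enqueue(4) -> [40, 42, 49, 27, 28, 38, 4]

Final queue: [40, 42, 49, 27, 28, 38, 4]


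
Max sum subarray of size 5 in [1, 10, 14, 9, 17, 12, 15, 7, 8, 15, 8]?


[0:5]: 51
[1:6]: 62
[2:7]: 67
[3:8]: 60
[4:9]: 59
[5:10]: 57
[6:11]: 53

Max: 67 at [2:7]


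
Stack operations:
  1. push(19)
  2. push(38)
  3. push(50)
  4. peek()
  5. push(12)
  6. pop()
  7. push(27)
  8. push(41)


push(19) -> [19]
push(38) -> [19, 38]
push(50) -> [19, 38, 50]
peek()->50
push(12) -> [19, 38, 50, 12]
pop()->12, [19, 38, 50]
push(27) -> [19, 38, 50, 27]
push(41) -> [19, 38, 50, 27, 41]

Final stack: [19, 38, 50, 27, 41]


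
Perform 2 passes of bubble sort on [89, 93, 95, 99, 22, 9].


Initial: [89, 93, 95, 99, 22, 9]
Pass 1: [89, 93, 95, 22, 9, 99] (2 swaps)
Pass 2: [89, 93, 22, 9, 95, 99] (2 swaps)

After 2 passes: [89, 93, 22, 9, 95, 99]


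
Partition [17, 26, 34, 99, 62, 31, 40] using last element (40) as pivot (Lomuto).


Pivot: 40
  17 <= 40: advance i (no swap)
  26 <= 40: advance i (no swap)
  34 <= 40: advance i (no swap)
  31 <= 40: swap -> [17, 26, 34, 31, 62, 99, 40]
Place pivot at 4: [17, 26, 34, 31, 40, 99, 62]

Partitioned: [17, 26, 34, 31, 40, 99, 62]


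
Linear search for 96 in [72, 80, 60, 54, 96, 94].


i=0: 72!=96
i=1: 80!=96
i=2: 60!=96
i=3: 54!=96
i=4: 96==96 found!

Found at 4, 5 comps


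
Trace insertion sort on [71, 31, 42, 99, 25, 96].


Initial: [71, 31, 42, 99, 25, 96]
Insert 31: [31, 71, 42, 99, 25, 96]
Insert 42: [31, 42, 71, 99, 25, 96]
Insert 99: [31, 42, 71, 99, 25, 96]
Insert 25: [25, 31, 42, 71, 99, 96]
Insert 96: [25, 31, 42, 71, 96, 99]

Sorted: [25, 31, 42, 71, 96, 99]


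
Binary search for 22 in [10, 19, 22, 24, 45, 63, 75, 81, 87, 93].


Step 1: lo=0, hi=9, mid=4, val=45
Step 2: lo=0, hi=3, mid=1, val=19
Step 3: lo=2, hi=3, mid=2, val=22

Found at index 2


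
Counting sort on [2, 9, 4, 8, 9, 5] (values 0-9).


Input: [2, 9, 4, 8, 9, 5]
Counts: [0, 0, 1, 0, 1, 1, 0, 0, 1, 2]

Sorted: [2, 4, 5, 8, 9, 9]


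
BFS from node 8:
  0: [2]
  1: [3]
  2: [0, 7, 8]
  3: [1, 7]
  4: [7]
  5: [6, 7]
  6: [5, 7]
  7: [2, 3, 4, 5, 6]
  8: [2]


Visit 8, enqueue [2]
Visit 2, enqueue [0, 7]
Visit 0, enqueue []
Visit 7, enqueue [3, 4, 5, 6]
Visit 3, enqueue [1]
Visit 4, enqueue []
Visit 5, enqueue []
Visit 6, enqueue []
Visit 1, enqueue []

BFS order: [8, 2, 0, 7, 3, 4, 5, 6, 1]


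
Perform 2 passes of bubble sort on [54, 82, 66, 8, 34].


Initial: [54, 82, 66, 8, 34]
Pass 1: [54, 66, 8, 34, 82] (3 swaps)
Pass 2: [54, 8, 34, 66, 82] (2 swaps)

After 2 passes: [54, 8, 34, 66, 82]


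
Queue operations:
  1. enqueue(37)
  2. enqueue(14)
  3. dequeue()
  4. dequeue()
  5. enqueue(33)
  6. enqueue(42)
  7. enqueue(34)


enqueue(37) -> [37]
enqueue(14) -> [37, 14]
dequeue()->37, [14]
dequeue()->14, []
enqueue(33) -> [33]
enqueue(42) -> [33, 42]
enqueue(34) -> [33, 42, 34]

Final queue: [33, 42, 34]


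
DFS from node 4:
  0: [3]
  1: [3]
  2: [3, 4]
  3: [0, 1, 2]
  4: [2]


Visit 4, push [2]
Visit 2, push [3]
Visit 3, push [1, 0]
Visit 0, push []
Visit 1, push []

DFS order: [4, 2, 3, 0, 1]


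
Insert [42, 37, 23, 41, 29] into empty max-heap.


Insert 42: [42]
Insert 37: [42, 37]
Insert 23: [42, 37, 23]
Insert 41: [42, 41, 23, 37]
Insert 29: [42, 41, 23, 37, 29]

Final heap: [42, 41, 23, 37, 29]


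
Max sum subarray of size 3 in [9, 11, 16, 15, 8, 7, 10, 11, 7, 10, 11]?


[0:3]: 36
[1:4]: 42
[2:5]: 39
[3:6]: 30
[4:7]: 25
[5:8]: 28
[6:9]: 28
[7:10]: 28
[8:11]: 28

Max: 42 at [1:4]


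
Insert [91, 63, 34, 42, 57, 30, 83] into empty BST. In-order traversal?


Insert 91: root
Insert 63: L from 91
Insert 34: L from 91 -> L from 63
Insert 42: L from 91 -> L from 63 -> R from 34
Insert 57: L from 91 -> L from 63 -> R from 34 -> R from 42
Insert 30: L from 91 -> L from 63 -> L from 34
Insert 83: L from 91 -> R from 63

In-order: [30, 34, 42, 57, 63, 83, 91]


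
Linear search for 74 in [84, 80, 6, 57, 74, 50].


i=0: 84!=74
i=1: 80!=74
i=2: 6!=74
i=3: 57!=74
i=4: 74==74 found!

Found at 4, 5 comps


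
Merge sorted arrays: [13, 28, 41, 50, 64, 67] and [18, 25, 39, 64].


Take 13 from A
Take 18 from B
Take 25 from B
Take 28 from A
Take 39 from B
Take 41 from A
Take 50 from A
Take 64 from A
Take 64 from B

Merged: [13, 18, 25, 28, 39, 41, 50, 64, 64, 67]


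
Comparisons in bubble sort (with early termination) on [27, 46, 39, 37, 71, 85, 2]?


Algorithm: bubble sort (with early termination)
Input: [27, 46, 39, 37, 71, 85, 2]
Sorted: [2, 27, 37, 39, 46, 71, 85]

21


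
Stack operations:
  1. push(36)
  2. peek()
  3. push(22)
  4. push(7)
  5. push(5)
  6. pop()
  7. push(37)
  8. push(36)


push(36) -> [36]
peek()->36
push(22) -> [36, 22]
push(7) -> [36, 22, 7]
push(5) -> [36, 22, 7, 5]
pop()->5, [36, 22, 7]
push(37) -> [36, 22, 7, 37]
push(36) -> [36, 22, 7, 37, 36]

Final stack: [36, 22, 7, 37, 36]


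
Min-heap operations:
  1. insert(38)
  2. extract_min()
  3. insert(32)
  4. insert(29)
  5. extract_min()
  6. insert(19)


insert(38) -> [38]
extract_min()->38, []
insert(32) -> [32]
insert(29) -> [29, 32]
extract_min()->29, [32]
insert(19) -> [19, 32]

Final heap: [19, 32]


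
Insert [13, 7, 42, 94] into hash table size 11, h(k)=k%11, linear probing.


Insert 13: h=2 -> slot 2
Insert 7: h=7 -> slot 7
Insert 42: h=9 -> slot 9
Insert 94: h=6 -> slot 6

Table: [None, None, 13, None, None, None, 94, 7, None, 42, None]


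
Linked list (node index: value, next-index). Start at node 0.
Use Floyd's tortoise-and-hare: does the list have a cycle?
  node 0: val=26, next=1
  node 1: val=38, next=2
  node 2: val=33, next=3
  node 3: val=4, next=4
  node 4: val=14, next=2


Floyd's tortoise (slow, +1) and hare (fast, +2):
  init: slow=0, fast=0
  step 1: slow=1, fast=2
  step 2: slow=2, fast=4
  step 3: slow=3, fast=3
  slow == fast at node 3: cycle detected

Cycle: yes


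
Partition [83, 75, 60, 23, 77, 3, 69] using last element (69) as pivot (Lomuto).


Pivot: 69
  60 <= 69: swap -> [60, 75, 83, 23, 77, 3, 69]
  23 <= 69: swap -> [60, 23, 83, 75, 77, 3, 69]
  3 <= 69: swap -> [60, 23, 3, 75, 77, 83, 69]
Place pivot at 3: [60, 23, 3, 69, 77, 83, 75]

Partitioned: [60, 23, 3, 69, 77, 83, 75]


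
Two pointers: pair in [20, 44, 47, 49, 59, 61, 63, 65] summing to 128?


lo=0(20)+hi=7(65)=85
lo=1(44)+hi=7(65)=109
lo=2(47)+hi=7(65)=112
lo=3(49)+hi=7(65)=114
lo=4(59)+hi=7(65)=124
lo=5(61)+hi=7(65)=126
lo=6(63)+hi=7(65)=128

Yes: 63+65=128


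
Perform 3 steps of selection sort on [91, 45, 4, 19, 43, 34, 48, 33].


Initial: [91, 45, 4, 19, 43, 34, 48, 33]
Step 1: min=4 at 2
  Swap: [4, 45, 91, 19, 43, 34, 48, 33]
Step 2: min=19 at 3
  Swap: [4, 19, 91, 45, 43, 34, 48, 33]
Step 3: min=33 at 7
  Swap: [4, 19, 33, 45, 43, 34, 48, 91]

After 3 steps: [4, 19, 33, 45, 43, 34, 48, 91]


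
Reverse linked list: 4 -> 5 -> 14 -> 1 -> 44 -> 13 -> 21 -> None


Step 1: curr=4, set curr.next=prev(None) | reversed so far: 4
Step 2: curr=5, set curr.next=prev(4) | reversed so far: 5 -> 4
Step 3: curr=14, set curr.next=prev(5) | reversed so far: 14 -> 5 -> 4
Step 4: curr=1, set curr.next=prev(14) | reversed so far: 1 -> 14 -> 5 -> 4
Step 5: curr=44, set curr.next=prev(1) | reversed so far: 44 -> 1 -> 14 -> 5 -> 4
Step 6: curr=13, set curr.next=prev(44) | reversed so far: 13 -> 44 -> 1 -> 14 -> 5 -> 4
Step 7: curr=21, set curr.next=prev(13) | reversed so far: 21 -> 13 -> 44 -> 1 -> 14 -> 5 -> 4

21 -> 13 -> 44 -> 1 -> 14 -> 5 -> 4 -> None


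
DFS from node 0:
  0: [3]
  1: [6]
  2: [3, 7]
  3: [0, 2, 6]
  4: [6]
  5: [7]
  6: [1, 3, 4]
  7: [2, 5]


Visit 0, push [3]
Visit 3, push [6, 2]
Visit 2, push [7]
Visit 7, push [5]
Visit 5, push []
Visit 6, push [4, 1]
Visit 1, push []
Visit 4, push []

DFS order: [0, 3, 2, 7, 5, 6, 1, 4]


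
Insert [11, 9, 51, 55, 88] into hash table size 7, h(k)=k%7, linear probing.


Insert 11: h=4 -> slot 4
Insert 9: h=2 -> slot 2
Insert 51: h=2, 1 probes -> slot 3
Insert 55: h=6 -> slot 6
Insert 88: h=4, 1 probes -> slot 5

Table: [None, None, 9, 51, 11, 88, 55]


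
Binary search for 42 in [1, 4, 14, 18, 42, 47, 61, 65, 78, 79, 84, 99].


Step 1: lo=0, hi=11, mid=5, val=47
Step 2: lo=0, hi=4, mid=2, val=14
Step 3: lo=3, hi=4, mid=3, val=18
Step 4: lo=4, hi=4, mid=4, val=42

Found at index 4


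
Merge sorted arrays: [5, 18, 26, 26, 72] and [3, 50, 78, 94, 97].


Take 3 from B
Take 5 from A
Take 18 from A
Take 26 from A
Take 26 from A
Take 50 from B
Take 72 from A

Merged: [3, 5, 18, 26, 26, 50, 72, 78, 94, 97]


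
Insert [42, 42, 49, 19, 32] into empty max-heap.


Insert 42: [42]
Insert 42: [42, 42]
Insert 49: [49, 42, 42]
Insert 19: [49, 42, 42, 19]
Insert 32: [49, 42, 42, 19, 32]

Final heap: [49, 42, 42, 19, 32]


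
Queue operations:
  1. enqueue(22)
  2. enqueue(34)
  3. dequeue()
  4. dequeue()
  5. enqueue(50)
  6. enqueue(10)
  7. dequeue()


enqueue(22) -> [22]
enqueue(34) -> [22, 34]
dequeue()->22, [34]
dequeue()->34, []
enqueue(50) -> [50]
enqueue(10) -> [50, 10]
dequeue()->50, [10]

Final queue: [10]


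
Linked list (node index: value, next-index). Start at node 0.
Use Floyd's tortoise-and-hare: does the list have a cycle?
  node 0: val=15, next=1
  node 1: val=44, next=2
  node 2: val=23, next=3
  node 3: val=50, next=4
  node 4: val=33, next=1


Floyd's tortoise (slow, +1) and hare (fast, +2):
  init: slow=0, fast=0
  step 1: slow=1, fast=2
  step 2: slow=2, fast=4
  step 3: slow=3, fast=2
  step 4: slow=4, fast=4
  slow == fast at node 4: cycle detected

Cycle: yes


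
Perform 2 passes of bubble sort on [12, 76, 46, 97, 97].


Initial: [12, 76, 46, 97, 97]
Pass 1: [12, 46, 76, 97, 97] (1 swaps)
Pass 2: [12, 46, 76, 97, 97] (0 swaps)

After 2 passes: [12, 46, 76, 97, 97]


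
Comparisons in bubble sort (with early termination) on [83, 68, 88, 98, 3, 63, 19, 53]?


Algorithm: bubble sort (with early termination)
Input: [83, 68, 88, 98, 3, 63, 19, 53]
Sorted: [3, 19, 53, 63, 68, 83, 88, 98]

27


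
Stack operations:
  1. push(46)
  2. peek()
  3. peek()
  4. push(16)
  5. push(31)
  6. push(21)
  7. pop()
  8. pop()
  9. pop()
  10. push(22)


push(46) -> [46]
peek()->46
peek()->46
push(16) -> [46, 16]
push(31) -> [46, 16, 31]
push(21) -> [46, 16, 31, 21]
pop()->21, [46, 16, 31]
pop()->31, [46, 16]
pop()->16, [46]
push(22) -> [46, 22]

Final stack: [46, 22]


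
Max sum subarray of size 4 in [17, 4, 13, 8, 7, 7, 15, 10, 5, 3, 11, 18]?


[0:4]: 42
[1:5]: 32
[2:6]: 35
[3:7]: 37
[4:8]: 39
[5:9]: 37
[6:10]: 33
[7:11]: 29
[8:12]: 37

Max: 42 at [0:4]


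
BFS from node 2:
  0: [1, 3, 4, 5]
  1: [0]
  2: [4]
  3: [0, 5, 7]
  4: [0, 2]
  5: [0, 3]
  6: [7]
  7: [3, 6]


Visit 2, enqueue [4]
Visit 4, enqueue [0]
Visit 0, enqueue [1, 3, 5]
Visit 1, enqueue []
Visit 3, enqueue [7]
Visit 5, enqueue []
Visit 7, enqueue [6]
Visit 6, enqueue []

BFS order: [2, 4, 0, 1, 3, 5, 7, 6]


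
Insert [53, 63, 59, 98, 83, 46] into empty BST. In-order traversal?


Insert 53: root
Insert 63: R from 53
Insert 59: R from 53 -> L from 63
Insert 98: R from 53 -> R from 63
Insert 83: R from 53 -> R from 63 -> L from 98
Insert 46: L from 53

In-order: [46, 53, 59, 63, 83, 98]


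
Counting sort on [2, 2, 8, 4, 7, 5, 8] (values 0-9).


Input: [2, 2, 8, 4, 7, 5, 8]
Counts: [0, 0, 2, 0, 1, 1, 0, 1, 2, 0]

Sorted: [2, 2, 4, 5, 7, 8, 8]


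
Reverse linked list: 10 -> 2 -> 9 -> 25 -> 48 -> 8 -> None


Step 1: curr=10, set curr.next=prev(None) | reversed so far: 10
Step 2: curr=2, set curr.next=prev(10) | reversed so far: 2 -> 10
Step 3: curr=9, set curr.next=prev(2) | reversed so far: 9 -> 2 -> 10
Step 4: curr=25, set curr.next=prev(9) | reversed so far: 25 -> 9 -> 2 -> 10
Step 5: curr=48, set curr.next=prev(25) | reversed so far: 48 -> 25 -> 9 -> 2 -> 10
Step 6: curr=8, set curr.next=prev(48) | reversed so far: 8 -> 48 -> 25 -> 9 -> 2 -> 10

8 -> 48 -> 25 -> 9 -> 2 -> 10 -> None


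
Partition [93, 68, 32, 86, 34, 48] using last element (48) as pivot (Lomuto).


Pivot: 48
  32 <= 48: swap -> [32, 68, 93, 86, 34, 48]
  34 <= 48: swap -> [32, 34, 93, 86, 68, 48]
Place pivot at 2: [32, 34, 48, 86, 68, 93]

Partitioned: [32, 34, 48, 86, 68, 93]


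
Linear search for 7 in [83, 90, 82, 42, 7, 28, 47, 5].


i=0: 83!=7
i=1: 90!=7
i=2: 82!=7
i=3: 42!=7
i=4: 7==7 found!

Found at 4, 5 comps


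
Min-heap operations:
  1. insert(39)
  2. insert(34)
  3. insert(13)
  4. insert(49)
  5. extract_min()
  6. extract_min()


insert(39) -> [39]
insert(34) -> [34, 39]
insert(13) -> [13, 39, 34]
insert(49) -> [13, 39, 34, 49]
extract_min()->13, [34, 39, 49]
extract_min()->34, [39, 49]

Final heap: [39, 49]


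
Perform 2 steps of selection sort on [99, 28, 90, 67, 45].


Initial: [99, 28, 90, 67, 45]
Step 1: min=28 at 1
  Swap: [28, 99, 90, 67, 45]
Step 2: min=45 at 4
  Swap: [28, 45, 90, 67, 99]

After 2 steps: [28, 45, 90, 67, 99]


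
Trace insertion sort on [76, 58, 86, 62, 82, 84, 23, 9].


Initial: [76, 58, 86, 62, 82, 84, 23, 9]
Insert 58: [58, 76, 86, 62, 82, 84, 23, 9]
Insert 86: [58, 76, 86, 62, 82, 84, 23, 9]
Insert 62: [58, 62, 76, 86, 82, 84, 23, 9]
Insert 82: [58, 62, 76, 82, 86, 84, 23, 9]
Insert 84: [58, 62, 76, 82, 84, 86, 23, 9]
Insert 23: [23, 58, 62, 76, 82, 84, 86, 9]
Insert 9: [9, 23, 58, 62, 76, 82, 84, 86]

Sorted: [9, 23, 58, 62, 76, 82, 84, 86]


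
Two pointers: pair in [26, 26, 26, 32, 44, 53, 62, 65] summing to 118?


lo=0(26)+hi=7(65)=91
lo=1(26)+hi=7(65)=91
lo=2(26)+hi=7(65)=91
lo=3(32)+hi=7(65)=97
lo=4(44)+hi=7(65)=109
lo=5(53)+hi=7(65)=118

Yes: 53+65=118


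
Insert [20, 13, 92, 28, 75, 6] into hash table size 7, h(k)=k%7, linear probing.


Insert 20: h=6 -> slot 6
Insert 13: h=6, 1 probes -> slot 0
Insert 92: h=1 -> slot 1
Insert 28: h=0, 2 probes -> slot 2
Insert 75: h=5 -> slot 5
Insert 6: h=6, 4 probes -> slot 3

Table: [13, 92, 28, 6, None, 75, 20]


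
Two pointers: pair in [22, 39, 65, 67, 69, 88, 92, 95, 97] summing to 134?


lo=0(22)+hi=8(97)=119
lo=1(39)+hi=8(97)=136
lo=1(39)+hi=7(95)=134

Yes: 39+95=134


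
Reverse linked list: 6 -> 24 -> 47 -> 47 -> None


Step 1: curr=6, set curr.next=prev(None) | reversed so far: 6
Step 2: curr=24, set curr.next=prev(6) | reversed so far: 24 -> 6
Step 3: curr=47, set curr.next=prev(24) | reversed so far: 47 -> 24 -> 6
Step 4: curr=47, set curr.next=prev(47) | reversed so far: 47 -> 47 -> 24 -> 6

47 -> 47 -> 24 -> 6 -> None


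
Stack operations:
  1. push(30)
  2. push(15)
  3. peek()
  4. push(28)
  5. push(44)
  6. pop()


push(30) -> [30]
push(15) -> [30, 15]
peek()->15
push(28) -> [30, 15, 28]
push(44) -> [30, 15, 28, 44]
pop()->44, [30, 15, 28]

Final stack: [30, 15, 28]


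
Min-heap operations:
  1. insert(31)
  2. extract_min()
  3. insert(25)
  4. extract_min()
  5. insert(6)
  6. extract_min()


insert(31) -> [31]
extract_min()->31, []
insert(25) -> [25]
extract_min()->25, []
insert(6) -> [6]
extract_min()->6, []

Final heap: []


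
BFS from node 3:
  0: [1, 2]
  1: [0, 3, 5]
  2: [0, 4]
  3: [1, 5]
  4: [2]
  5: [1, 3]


Visit 3, enqueue [1, 5]
Visit 1, enqueue [0]
Visit 5, enqueue []
Visit 0, enqueue [2]
Visit 2, enqueue [4]
Visit 4, enqueue []

BFS order: [3, 1, 5, 0, 2, 4]


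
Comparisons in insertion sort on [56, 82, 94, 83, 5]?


Algorithm: insertion sort
Input: [56, 82, 94, 83, 5]
Sorted: [5, 56, 82, 83, 94]

8


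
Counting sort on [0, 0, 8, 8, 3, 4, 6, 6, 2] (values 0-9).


Input: [0, 0, 8, 8, 3, 4, 6, 6, 2]
Counts: [2, 0, 1, 1, 1, 0, 2, 0, 2, 0]

Sorted: [0, 0, 2, 3, 4, 6, 6, 8, 8]


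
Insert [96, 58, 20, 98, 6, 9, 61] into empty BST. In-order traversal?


Insert 96: root
Insert 58: L from 96
Insert 20: L from 96 -> L from 58
Insert 98: R from 96
Insert 6: L from 96 -> L from 58 -> L from 20
Insert 9: L from 96 -> L from 58 -> L from 20 -> R from 6
Insert 61: L from 96 -> R from 58

In-order: [6, 9, 20, 58, 61, 96, 98]


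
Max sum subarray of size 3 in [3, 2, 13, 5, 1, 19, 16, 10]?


[0:3]: 18
[1:4]: 20
[2:5]: 19
[3:6]: 25
[4:7]: 36
[5:8]: 45

Max: 45 at [5:8]


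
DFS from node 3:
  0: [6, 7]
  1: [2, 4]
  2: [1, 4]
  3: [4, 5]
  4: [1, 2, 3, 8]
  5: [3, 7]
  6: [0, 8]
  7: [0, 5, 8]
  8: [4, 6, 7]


Visit 3, push [5, 4]
Visit 4, push [8, 2, 1]
Visit 1, push [2]
Visit 2, push []
Visit 8, push [7, 6]
Visit 6, push [0]
Visit 0, push [7]
Visit 7, push [5]
Visit 5, push []

DFS order: [3, 4, 1, 2, 8, 6, 0, 7, 5]


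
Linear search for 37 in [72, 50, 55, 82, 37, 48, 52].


i=0: 72!=37
i=1: 50!=37
i=2: 55!=37
i=3: 82!=37
i=4: 37==37 found!

Found at 4, 5 comps


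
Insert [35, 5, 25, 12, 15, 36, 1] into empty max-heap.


Insert 35: [35]
Insert 5: [35, 5]
Insert 25: [35, 5, 25]
Insert 12: [35, 12, 25, 5]
Insert 15: [35, 15, 25, 5, 12]
Insert 36: [36, 15, 35, 5, 12, 25]
Insert 1: [36, 15, 35, 5, 12, 25, 1]

Final heap: [36, 15, 35, 5, 12, 25, 1]


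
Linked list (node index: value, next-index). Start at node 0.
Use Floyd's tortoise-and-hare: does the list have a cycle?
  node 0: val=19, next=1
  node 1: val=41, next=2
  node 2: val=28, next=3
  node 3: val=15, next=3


Floyd's tortoise (slow, +1) and hare (fast, +2):
  init: slow=0, fast=0
  step 1: slow=1, fast=2
  step 2: slow=2, fast=3
  step 3: slow=3, fast=3
  slow == fast at node 3: cycle detected

Cycle: yes


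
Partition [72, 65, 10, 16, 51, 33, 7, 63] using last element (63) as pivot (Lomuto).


Pivot: 63
  10 <= 63: swap -> [10, 65, 72, 16, 51, 33, 7, 63]
  16 <= 63: swap -> [10, 16, 72, 65, 51, 33, 7, 63]
  51 <= 63: swap -> [10, 16, 51, 65, 72, 33, 7, 63]
  33 <= 63: swap -> [10, 16, 51, 33, 72, 65, 7, 63]
  7 <= 63: swap -> [10, 16, 51, 33, 7, 65, 72, 63]
Place pivot at 5: [10, 16, 51, 33, 7, 63, 72, 65]

Partitioned: [10, 16, 51, 33, 7, 63, 72, 65]


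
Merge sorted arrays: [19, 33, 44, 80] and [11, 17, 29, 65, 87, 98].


Take 11 from B
Take 17 from B
Take 19 from A
Take 29 from B
Take 33 from A
Take 44 from A
Take 65 from B
Take 80 from A

Merged: [11, 17, 19, 29, 33, 44, 65, 80, 87, 98]


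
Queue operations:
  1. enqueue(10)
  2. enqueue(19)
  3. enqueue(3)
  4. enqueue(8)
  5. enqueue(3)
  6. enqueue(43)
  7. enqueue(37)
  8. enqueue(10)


enqueue(10) -> [10]
enqueue(19) -> [10, 19]
enqueue(3) -> [10, 19, 3]
enqueue(8) -> [10, 19, 3, 8]
enqueue(3) -> [10, 19, 3, 8, 3]
enqueue(43) -> [10, 19, 3, 8, 3, 43]
enqueue(37) -> [10, 19, 3, 8, 3, 43, 37]
enqueue(10) -> [10, 19, 3, 8, 3, 43, 37, 10]

Final queue: [10, 19, 3, 8, 3, 43, 37, 10]


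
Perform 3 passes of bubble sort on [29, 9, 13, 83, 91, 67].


Initial: [29, 9, 13, 83, 91, 67]
Pass 1: [9, 13, 29, 83, 67, 91] (3 swaps)
Pass 2: [9, 13, 29, 67, 83, 91] (1 swaps)
Pass 3: [9, 13, 29, 67, 83, 91] (0 swaps)

After 3 passes: [9, 13, 29, 67, 83, 91]


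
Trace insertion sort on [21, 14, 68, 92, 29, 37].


Initial: [21, 14, 68, 92, 29, 37]
Insert 14: [14, 21, 68, 92, 29, 37]
Insert 68: [14, 21, 68, 92, 29, 37]
Insert 92: [14, 21, 68, 92, 29, 37]
Insert 29: [14, 21, 29, 68, 92, 37]
Insert 37: [14, 21, 29, 37, 68, 92]

Sorted: [14, 21, 29, 37, 68, 92]


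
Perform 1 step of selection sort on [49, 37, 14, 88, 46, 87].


Initial: [49, 37, 14, 88, 46, 87]
Step 1: min=14 at 2
  Swap: [14, 37, 49, 88, 46, 87]

After 1 step: [14, 37, 49, 88, 46, 87]


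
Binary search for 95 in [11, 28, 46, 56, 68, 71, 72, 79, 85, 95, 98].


Step 1: lo=0, hi=10, mid=5, val=71
Step 2: lo=6, hi=10, mid=8, val=85
Step 3: lo=9, hi=10, mid=9, val=95

Found at index 9


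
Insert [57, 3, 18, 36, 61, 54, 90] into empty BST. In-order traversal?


Insert 57: root
Insert 3: L from 57
Insert 18: L from 57 -> R from 3
Insert 36: L from 57 -> R from 3 -> R from 18
Insert 61: R from 57
Insert 54: L from 57 -> R from 3 -> R from 18 -> R from 36
Insert 90: R from 57 -> R from 61

In-order: [3, 18, 36, 54, 57, 61, 90]


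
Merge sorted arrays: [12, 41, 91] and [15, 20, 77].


Take 12 from A
Take 15 from B
Take 20 from B
Take 41 from A
Take 77 from B

Merged: [12, 15, 20, 41, 77, 91]


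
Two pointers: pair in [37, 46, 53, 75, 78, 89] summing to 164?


lo=0(37)+hi=5(89)=126
lo=1(46)+hi=5(89)=135
lo=2(53)+hi=5(89)=142
lo=3(75)+hi=5(89)=164

Yes: 75+89=164


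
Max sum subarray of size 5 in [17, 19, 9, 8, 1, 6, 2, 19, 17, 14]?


[0:5]: 54
[1:6]: 43
[2:7]: 26
[3:8]: 36
[4:9]: 45
[5:10]: 58

Max: 58 at [5:10]


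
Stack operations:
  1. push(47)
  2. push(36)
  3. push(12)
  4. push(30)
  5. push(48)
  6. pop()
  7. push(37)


push(47) -> [47]
push(36) -> [47, 36]
push(12) -> [47, 36, 12]
push(30) -> [47, 36, 12, 30]
push(48) -> [47, 36, 12, 30, 48]
pop()->48, [47, 36, 12, 30]
push(37) -> [47, 36, 12, 30, 37]

Final stack: [47, 36, 12, 30, 37]


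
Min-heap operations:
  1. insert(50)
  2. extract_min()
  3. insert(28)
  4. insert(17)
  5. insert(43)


insert(50) -> [50]
extract_min()->50, []
insert(28) -> [28]
insert(17) -> [17, 28]
insert(43) -> [17, 28, 43]

Final heap: [17, 28, 43]


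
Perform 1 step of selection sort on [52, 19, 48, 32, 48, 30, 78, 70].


Initial: [52, 19, 48, 32, 48, 30, 78, 70]
Step 1: min=19 at 1
  Swap: [19, 52, 48, 32, 48, 30, 78, 70]

After 1 step: [19, 52, 48, 32, 48, 30, 78, 70]


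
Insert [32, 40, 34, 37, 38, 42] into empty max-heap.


Insert 32: [32]
Insert 40: [40, 32]
Insert 34: [40, 32, 34]
Insert 37: [40, 37, 34, 32]
Insert 38: [40, 38, 34, 32, 37]
Insert 42: [42, 38, 40, 32, 37, 34]

Final heap: [42, 38, 40, 32, 37, 34]


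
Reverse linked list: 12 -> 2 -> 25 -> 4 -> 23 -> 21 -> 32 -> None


Step 1: curr=12, set curr.next=prev(None) | reversed so far: 12
Step 2: curr=2, set curr.next=prev(12) | reversed so far: 2 -> 12
Step 3: curr=25, set curr.next=prev(2) | reversed so far: 25 -> 2 -> 12
Step 4: curr=4, set curr.next=prev(25) | reversed so far: 4 -> 25 -> 2 -> 12
Step 5: curr=23, set curr.next=prev(4) | reversed so far: 23 -> 4 -> 25 -> 2 -> 12
Step 6: curr=21, set curr.next=prev(23) | reversed so far: 21 -> 23 -> 4 -> 25 -> 2 -> 12
Step 7: curr=32, set curr.next=prev(21) | reversed so far: 32 -> 21 -> 23 -> 4 -> 25 -> 2 -> 12

32 -> 21 -> 23 -> 4 -> 25 -> 2 -> 12 -> None


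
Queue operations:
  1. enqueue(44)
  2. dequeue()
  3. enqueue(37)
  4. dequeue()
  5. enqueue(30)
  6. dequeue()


enqueue(44) -> [44]
dequeue()->44, []
enqueue(37) -> [37]
dequeue()->37, []
enqueue(30) -> [30]
dequeue()->30, []

Final queue: []


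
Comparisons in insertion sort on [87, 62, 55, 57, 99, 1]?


Algorithm: insertion sort
Input: [87, 62, 55, 57, 99, 1]
Sorted: [1, 55, 57, 62, 87, 99]

12


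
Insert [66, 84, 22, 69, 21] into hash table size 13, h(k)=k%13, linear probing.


Insert 66: h=1 -> slot 1
Insert 84: h=6 -> slot 6
Insert 22: h=9 -> slot 9
Insert 69: h=4 -> slot 4
Insert 21: h=8 -> slot 8

Table: [None, 66, None, None, 69, None, 84, None, 21, 22, None, None, None]


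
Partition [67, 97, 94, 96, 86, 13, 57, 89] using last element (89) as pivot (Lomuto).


Pivot: 89
  67 <= 89: advance i (no swap)
  86 <= 89: swap -> [67, 86, 94, 96, 97, 13, 57, 89]
  13 <= 89: swap -> [67, 86, 13, 96, 97, 94, 57, 89]
  57 <= 89: swap -> [67, 86, 13, 57, 97, 94, 96, 89]
Place pivot at 4: [67, 86, 13, 57, 89, 94, 96, 97]

Partitioned: [67, 86, 13, 57, 89, 94, 96, 97]


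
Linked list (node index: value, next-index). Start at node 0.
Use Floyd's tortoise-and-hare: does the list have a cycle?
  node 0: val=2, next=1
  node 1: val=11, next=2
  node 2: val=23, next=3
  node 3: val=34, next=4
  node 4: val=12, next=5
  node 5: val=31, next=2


Floyd's tortoise (slow, +1) and hare (fast, +2):
  init: slow=0, fast=0
  step 1: slow=1, fast=2
  step 2: slow=2, fast=4
  step 3: slow=3, fast=2
  step 4: slow=4, fast=4
  slow == fast at node 4: cycle detected

Cycle: yes


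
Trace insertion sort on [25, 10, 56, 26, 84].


Initial: [25, 10, 56, 26, 84]
Insert 10: [10, 25, 56, 26, 84]
Insert 56: [10, 25, 56, 26, 84]
Insert 26: [10, 25, 26, 56, 84]
Insert 84: [10, 25, 26, 56, 84]

Sorted: [10, 25, 26, 56, 84]


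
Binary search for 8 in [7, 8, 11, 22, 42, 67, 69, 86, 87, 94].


Step 1: lo=0, hi=9, mid=4, val=42
Step 2: lo=0, hi=3, mid=1, val=8

Found at index 1


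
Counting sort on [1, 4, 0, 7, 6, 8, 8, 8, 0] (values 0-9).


Input: [1, 4, 0, 7, 6, 8, 8, 8, 0]
Counts: [2, 1, 0, 0, 1, 0, 1, 1, 3, 0]

Sorted: [0, 0, 1, 4, 6, 7, 8, 8, 8]


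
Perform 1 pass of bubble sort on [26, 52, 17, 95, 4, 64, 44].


Initial: [26, 52, 17, 95, 4, 64, 44]
Pass 1: [26, 17, 52, 4, 64, 44, 95] (4 swaps)

After 1 pass: [26, 17, 52, 4, 64, 44, 95]


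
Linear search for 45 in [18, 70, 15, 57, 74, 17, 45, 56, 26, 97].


i=0: 18!=45
i=1: 70!=45
i=2: 15!=45
i=3: 57!=45
i=4: 74!=45
i=5: 17!=45
i=6: 45==45 found!

Found at 6, 7 comps


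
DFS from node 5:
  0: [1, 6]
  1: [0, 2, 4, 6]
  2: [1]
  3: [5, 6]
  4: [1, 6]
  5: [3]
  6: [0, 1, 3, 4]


Visit 5, push [3]
Visit 3, push [6]
Visit 6, push [4, 1, 0]
Visit 0, push [1]
Visit 1, push [4, 2]
Visit 2, push []
Visit 4, push []

DFS order: [5, 3, 6, 0, 1, 2, 4]


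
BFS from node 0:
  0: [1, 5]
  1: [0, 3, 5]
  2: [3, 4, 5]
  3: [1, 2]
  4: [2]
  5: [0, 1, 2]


Visit 0, enqueue [1, 5]
Visit 1, enqueue [3]
Visit 5, enqueue [2]
Visit 3, enqueue []
Visit 2, enqueue [4]
Visit 4, enqueue []

BFS order: [0, 1, 5, 3, 2, 4]


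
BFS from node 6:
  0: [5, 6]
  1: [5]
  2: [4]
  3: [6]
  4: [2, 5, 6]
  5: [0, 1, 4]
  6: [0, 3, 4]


Visit 6, enqueue [0, 3, 4]
Visit 0, enqueue [5]
Visit 3, enqueue []
Visit 4, enqueue [2]
Visit 5, enqueue [1]
Visit 2, enqueue []
Visit 1, enqueue []

BFS order: [6, 0, 3, 4, 5, 2, 1]


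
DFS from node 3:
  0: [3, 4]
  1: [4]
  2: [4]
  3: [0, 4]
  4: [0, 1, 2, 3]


Visit 3, push [4, 0]
Visit 0, push [4]
Visit 4, push [2, 1]
Visit 1, push []
Visit 2, push []

DFS order: [3, 0, 4, 1, 2]


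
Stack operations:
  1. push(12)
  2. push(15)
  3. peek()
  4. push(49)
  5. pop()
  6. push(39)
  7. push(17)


push(12) -> [12]
push(15) -> [12, 15]
peek()->15
push(49) -> [12, 15, 49]
pop()->49, [12, 15]
push(39) -> [12, 15, 39]
push(17) -> [12, 15, 39, 17]

Final stack: [12, 15, 39, 17]


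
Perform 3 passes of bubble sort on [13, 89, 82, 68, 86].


Initial: [13, 89, 82, 68, 86]
Pass 1: [13, 82, 68, 86, 89] (3 swaps)
Pass 2: [13, 68, 82, 86, 89] (1 swaps)
Pass 3: [13, 68, 82, 86, 89] (0 swaps)

After 3 passes: [13, 68, 82, 86, 89]


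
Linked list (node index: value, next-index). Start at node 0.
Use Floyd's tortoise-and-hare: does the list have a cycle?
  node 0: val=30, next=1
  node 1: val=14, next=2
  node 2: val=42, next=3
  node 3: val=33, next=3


Floyd's tortoise (slow, +1) and hare (fast, +2):
  init: slow=0, fast=0
  step 1: slow=1, fast=2
  step 2: slow=2, fast=3
  step 3: slow=3, fast=3
  slow == fast at node 3: cycle detected

Cycle: yes


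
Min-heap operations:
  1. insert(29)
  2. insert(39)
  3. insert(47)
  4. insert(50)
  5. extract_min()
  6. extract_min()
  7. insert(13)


insert(29) -> [29]
insert(39) -> [29, 39]
insert(47) -> [29, 39, 47]
insert(50) -> [29, 39, 47, 50]
extract_min()->29, [39, 50, 47]
extract_min()->39, [47, 50]
insert(13) -> [13, 50, 47]

Final heap: [13, 50, 47]


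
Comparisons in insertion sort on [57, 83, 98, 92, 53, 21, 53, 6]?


Algorithm: insertion sort
Input: [57, 83, 98, 92, 53, 21, 53, 6]
Sorted: [6, 21, 53, 53, 57, 83, 92, 98]

25


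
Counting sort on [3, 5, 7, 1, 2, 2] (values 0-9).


Input: [3, 5, 7, 1, 2, 2]
Counts: [0, 1, 2, 1, 0, 1, 0, 1, 0, 0]

Sorted: [1, 2, 2, 3, 5, 7]


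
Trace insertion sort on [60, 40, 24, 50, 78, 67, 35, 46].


Initial: [60, 40, 24, 50, 78, 67, 35, 46]
Insert 40: [40, 60, 24, 50, 78, 67, 35, 46]
Insert 24: [24, 40, 60, 50, 78, 67, 35, 46]
Insert 50: [24, 40, 50, 60, 78, 67, 35, 46]
Insert 78: [24, 40, 50, 60, 78, 67, 35, 46]
Insert 67: [24, 40, 50, 60, 67, 78, 35, 46]
Insert 35: [24, 35, 40, 50, 60, 67, 78, 46]
Insert 46: [24, 35, 40, 46, 50, 60, 67, 78]

Sorted: [24, 35, 40, 46, 50, 60, 67, 78]


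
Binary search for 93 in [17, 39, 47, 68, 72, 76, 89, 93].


Step 1: lo=0, hi=7, mid=3, val=68
Step 2: lo=4, hi=7, mid=5, val=76
Step 3: lo=6, hi=7, mid=6, val=89
Step 4: lo=7, hi=7, mid=7, val=93

Found at index 7


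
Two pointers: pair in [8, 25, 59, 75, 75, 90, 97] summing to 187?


lo=0(8)+hi=6(97)=105
lo=1(25)+hi=6(97)=122
lo=2(59)+hi=6(97)=156
lo=3(75)+hi=6(97)=172
lo=4(75)+hi=6(97)=172
lo=5(90)+hi=6(97)=187

Yes: 90+97=187


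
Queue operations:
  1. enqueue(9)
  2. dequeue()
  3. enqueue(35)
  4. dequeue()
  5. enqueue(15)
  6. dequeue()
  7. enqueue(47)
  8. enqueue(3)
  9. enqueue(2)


enqueue(9) -> [9]
dequeue()->9, []
enqueue(35) -> [35]
dequeue()->35, []
enqueue(15) -> [15]
dequeue()->15, []
enqueue(47) -> [47]
enqueue(3) -> [47, 3]
enqueue(2) -> [47, 3, 2]

Final queue: [47, 3, 2]


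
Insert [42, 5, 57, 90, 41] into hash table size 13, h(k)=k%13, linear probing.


Insert 42: h=3 -> slot 3
Insert 5: h=5 -> slot 5
Insert 57: h=5, 1 probes -> slot 6
Insert 90: h=12 -> slot 12
Insert 41: h=2 -> slot 2

Table: [None, None, 41, 42, None, 5, 57, None, None, None, None, None, 90]


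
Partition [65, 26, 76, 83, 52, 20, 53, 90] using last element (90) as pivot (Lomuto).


Pivot: 90
  65 <= 90: advance i (no swap)
  26 <= 90: advance i (no swap)
  76 <= 90: advance i (no swap)
  83 <= 90: advance i (no swap)
  52 <= 90: advance i (no swap)
  20 <= 90: advance i (no swap)
  53 <= 90: advance i (no swap)
Place pivot at 7: [65, 26, 76, 83, 52, 20, 53, 90]

Partitioned: [65, 26, 76, 83, 52, 20, 53, 90]


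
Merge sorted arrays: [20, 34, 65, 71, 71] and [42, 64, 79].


Take 20 from A
Take 34 from A
Take 42 from B
Take 64 from B
Take 65 from A
Take 71 from A
Take 71 from A

Merged: [20, 34, 42, 64, 65, 71, 71, 79]


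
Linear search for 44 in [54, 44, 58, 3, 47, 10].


i=0: 54!=44
i=1: 44==44 found!

Found at 1, 2 comps


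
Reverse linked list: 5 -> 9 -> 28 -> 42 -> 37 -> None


Step 1: curr=5, set curr.next=prev(None) | reversed so far: 5
Step 2: curr=9, set curr.next=prev(5) | reversed so far: 9 -> 5
Step 3: curr=28, set curr.next=prev(9) | reversed so far: 28 -> 9 -> 5
Step 4: curr=42, set curr.next=prev(28) | reversed so far: 42 -> 28 -> 9 -> 5
Step 5: curr=37, set curr.next=prev(42) | reversed so far: 37 -> 42 -> 28 -> 9 -> 5

37 -> 42 -> 28 -> 9 -> 5 -> None


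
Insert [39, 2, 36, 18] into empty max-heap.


Insert 39: [39]
Insert 2: [39, 2]
Insert 36: [39, 2, 36]
Insert 18: [39, 18, 36, 2]

Final heap: [39, 18, 36, 2]


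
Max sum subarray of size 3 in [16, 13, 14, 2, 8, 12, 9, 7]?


[0:3]: 43
[1:4]: 29
[2:5]: 24
[3:6]: 22
[4:7]: 29
[5:8]: 28

Max: 43 at [0:3]


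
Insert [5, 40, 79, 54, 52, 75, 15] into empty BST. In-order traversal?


Insert 5: root
Insert 40: R from 5
Insert 79: R from 5 -> R from 40
Insert 54: R from 5 -> R from 40 -> L from 79
Insert 52: R from 5 -> R from 40 -> L from 79 -> L from 54
Insert 75: R from 5 -> R from 40 -> L from 79 -> R from 54
Insert 15: R from 5 -> L from 40

In-order: [5, 15, 40, 52, 54, 75, 79]


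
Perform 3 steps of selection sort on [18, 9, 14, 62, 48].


Initial: [18, 9, 14, 62, 48]
Step 1: min=9 at 1
  Swap: [9, 18, 14, 62, 48]
Step 2: min=14 at 2
  Swap: [9, 14, 18, 62, 48]
Step 3: min=18 at 2
  Swap: [9, 14, 18, 62, 48]

After 3 steps: [9, 14, 18, 62, 48]


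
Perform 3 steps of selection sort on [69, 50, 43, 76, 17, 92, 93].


Initial: [69, 50, 43, 76, 17, 92, 93]
Step 1: min=17 at 4
  Swap: [17, 50, 43, 76, 69, 92, 93]
Step 2: min=43 at 2
  Swap: [17, 43, 50, 76, 69, 92, 93]
Step 3: min=50 at 2
  Swap: [17, 43, 50, 76, 69, 92, 93]

After 3 steps: [17, 43, 50, 76, 69, 92, 93]


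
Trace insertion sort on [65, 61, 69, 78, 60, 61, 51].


Initial: [65, 61, 69, 78, 60, 61, 51]
Insert 61: [61, 65, 69, 78, 60, 61, 51]
Insert 69: [61, 65, 69, 78, 60, 61, 51]
Insert 78: [61, 65, 69, 78, 60, 61, 51]
Insert 60: [60, 61, 65, 69, 78, 61, 51]
Insert 61: [60, 61, 61, 65, 69, 78, 51]
Insert 51: [51, 60, 61, 61, 65, 69, 78]

Sorted: [51, 60, 61, 61, 65, 69, 78]


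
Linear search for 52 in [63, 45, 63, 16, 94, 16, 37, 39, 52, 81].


i=0: 63!=52
i=1: 45!=52
i=2: 63!=52
i=3: 16!=52
i=4: 94!=52
i=5: 16!=52
i=6: 37!=52
i=7: 39!=52
i=8: 52==52 found!

Found at 8, 9 comps


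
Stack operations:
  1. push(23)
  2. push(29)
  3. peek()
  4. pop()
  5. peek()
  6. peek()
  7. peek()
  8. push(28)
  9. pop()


push(23) -> [23]
push(29) -> [23, 29]
peek()->29
pop()->29, [23]
peek()->23
peek()->23
peek()->23
push(28) -> [23, 28]
pop()->28, [23]

Final stack: [23]


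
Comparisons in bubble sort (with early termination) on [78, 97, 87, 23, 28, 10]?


Algorithm: bubble sort (with early termination)
Input: [78, 97, 87, 23, 28, 10]
Sorted: [10, 23, 28, 78, 87, 97]

15


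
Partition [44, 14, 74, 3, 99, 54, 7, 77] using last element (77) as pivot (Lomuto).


Pivot: 77
  44 <= 77: advance i (no swap)
  14 <= 77: advance i (no swap)
  74 <= 77: advance i (no swap)
  3 <= 77: advance i (no swap)
  54 <= 77: swap -> [44, 14, 74, 3, 54, 99, 7, 77]
  7 <= 77: swap -> [44, 14, 74, 3, 54, 7, 99, 77]
Place pivot at 6: [44, 14, 74, 3, 54, 7, 77, 99]

Partitioned: [44, 14, 74, 3, 54, 7, 77, 99]


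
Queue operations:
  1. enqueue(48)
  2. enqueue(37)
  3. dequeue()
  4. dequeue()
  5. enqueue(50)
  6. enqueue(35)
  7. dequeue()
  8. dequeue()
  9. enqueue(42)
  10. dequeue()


enqueue(48) -> [48]
enqueue(37) -> [48, 37]
dequeue()->48, [37]
dequeue()->37, []
enqueue(50) -> [50]
enqueue(35) -> [50, 35]
dequeue()->50, [35]
dequeue()->35, []
enqueue(42) -> [42]
dequeue()->42, []

Final queue: []


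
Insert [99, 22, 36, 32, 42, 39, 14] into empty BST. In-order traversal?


Insert 99: root
Insert 22: L from 99
Insert 36: L from 99 -> R from 22
Insert 32: L from 99 -> R from 22 -> L from 36
Insert 42: L from 99 -> R from 22 -> R from 36
Insert 39: L from 99 -> R from 22 -> R from 36 -> L from 42
Insert 14: L from 99 -> L from 22

In-order: [14, 22, 32, 36, 39, 42, 99]


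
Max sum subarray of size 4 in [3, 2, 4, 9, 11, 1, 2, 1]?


[0:4]: 18
[1:5]: 26
[2:6]: 25
[3:7]: 23
[4:8]: 15

Max: 26 at [1:5]


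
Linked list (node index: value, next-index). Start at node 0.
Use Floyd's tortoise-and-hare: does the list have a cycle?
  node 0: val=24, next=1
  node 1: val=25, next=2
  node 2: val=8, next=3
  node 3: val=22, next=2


Floyd's tortoise (slow, +1) and hare (fast, +2):
  init: slow=0, fast=0
  step 1: slow=1, fast=2
  step 2: slow=2, fast=2
  slow == fast at node 2: cycle detected

Cycle: yes


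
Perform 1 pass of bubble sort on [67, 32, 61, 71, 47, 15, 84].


Initial: [67, 32, 61, 71, 47, 15, 84]
Pass 1: [32, 61, 67, 47, 15, 71, 84] (4 swaps)

After 1 pass: [32, 61, 67, 47, 15, 71, 84]


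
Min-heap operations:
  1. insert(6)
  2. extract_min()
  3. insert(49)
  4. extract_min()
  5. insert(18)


insert(6) -> [6]
extract_min()->6, []
insert(49) -> [49]
extract_min()->49, []
insert(18) -> [18]

Final heap: [18]


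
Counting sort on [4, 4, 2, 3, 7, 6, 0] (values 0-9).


Input: [4, 4, 2, 3, 7, 6, 0]
Counts: [1, 0, 1, 1, 2, 0, 1, 1, 0, 0]

Sorted: [0, 2, 3, 4, 4, 6, 7]


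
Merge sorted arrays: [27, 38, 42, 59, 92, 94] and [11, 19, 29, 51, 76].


Take 11 from B
Take 19 from B
Take 27 from A
Take 29 from B
Take 38 from A
Take 42 from A
Take 51 from B
Take 59 from A
Take 76 from B

Merged: [11, 19, 27, 29, 38, 42, 51, 59, 76, 92, 94]


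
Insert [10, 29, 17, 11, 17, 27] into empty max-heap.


Insert 10: [10]
Insert 29: [29, 10]
Insert 17: [29, 10, 17]
Insert 11: [29, 11, 17, 10]
Insert 17: [29, 17, 17, 10, 11]
Insert 27: [29, 17, 27, 10, 11, 17]

Final heap: [29, 17, 27, 10, 11, 17]


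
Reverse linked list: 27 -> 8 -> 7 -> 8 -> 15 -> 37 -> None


Step 1: curr=27, set curr.next=prev(None) | reversed so far: 27
Step 2: curr=8, set curr.next=prev(27) | reversed so far: 8 -> 27
Step 3: curr=7, set curr.next=prev(8) | reversed so far: 7 -> 8 -> 27
Step 4: curr=8, set curr.next=prev(7) | reversed so far: 8 -> 7 -> 8 -> 27
Step 5: curr=15, set curr.next=prev(8) | reversed so far: 15 -> 8 -> 7 -> 8 -> 27
Step 6: curr=37, set curr.next=prev(15) | reversed so far: 37 -> 15 -> 8 -> 7 -> 8 -> 27

37 -> 15 -> 8 -> 7 -> 8 -> 27 -> None


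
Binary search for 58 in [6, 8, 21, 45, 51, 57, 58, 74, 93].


Step 1: lo=0, hi=8, mid=4, val=51
Step 2: lo=5, hi=8, mid=6, val=58

Found at index 6


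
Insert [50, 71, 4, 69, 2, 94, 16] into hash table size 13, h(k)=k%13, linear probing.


Insert 50: h=11 -> slot 11
Insert 71: h=6 -> slot 6
Insert 4: h=4 -> slot 4
Insert 69: h=4, 1 probes -> slot 5
Insert 2: h=2 -> slot 2
Insert 94: h=3 -> slot 3
Insert 16: h=3, 4 probes -> slot 7

Table: [None, None, 2, 94, 4, 69, 71, 16, None, None, None, 50, None]


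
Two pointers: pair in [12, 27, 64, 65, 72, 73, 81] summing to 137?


lo=0(12)+hi=6(81)=93
lo=1(27)+hi=6(81)=108
lo=2(64)+hi=6(81)=145
lo=2(64)+hi=5(73)=137

Yes: 64+73=137
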